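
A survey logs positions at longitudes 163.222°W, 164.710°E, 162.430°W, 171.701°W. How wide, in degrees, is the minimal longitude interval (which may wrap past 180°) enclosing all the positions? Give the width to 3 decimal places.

Sort the longitudes: -171.701°, -163.222°, -162.430°, +164.710°.
Eastward gaps between consecutive values (wrapping around): 8.479°, 0.792°, 327.140°, 23.589°.
Largest gap = 327.140° ⇒ minimal covering band is its complement: 360° − 327.140° = 32.860°.
Band runs from +164.710° eastward to -162.430°, crossing the antimeridian.

32.860°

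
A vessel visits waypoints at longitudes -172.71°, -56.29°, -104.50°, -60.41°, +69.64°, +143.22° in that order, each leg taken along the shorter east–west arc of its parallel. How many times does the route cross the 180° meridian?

Leg 1: -172.71° → -56.29°, shortest Δλ = 116.42° (east) — does not cross 180°.
Leg 2: -56.29° → -104.50°, shortest Δλ = -48.21° (west) — does not cross 180°.
Leg 3: -104.50° → -60.41°, shortest Δλ = 44.09° (east) — does not cross 180°.
Leg 4: -60.41° → +69.64°, shortest Δλ = 130.05° (east) — does not cross 180°.
Leg 5: +69.64° → +143.22°, shortest Δλ = 73.58° (east) — does not cross 180°.
Total crossings: 0.

0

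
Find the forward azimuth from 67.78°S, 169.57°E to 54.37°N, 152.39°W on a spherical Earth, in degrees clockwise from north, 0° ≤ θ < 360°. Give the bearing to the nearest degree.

26°

Δλ = -152.39 − 169.57 = -321.96°; wrapped into (−180°, 180°]: 38.04°.
θ = atan2( sin Δλ · cos φ₂ , cos φ₁ · sin φ₂ − sin φ₁ · cos φ₂ · cos Δλ )
  = atan2(0.35897, 0.73210) = 26.120° → normalised to [0°, 360°): 26.120°.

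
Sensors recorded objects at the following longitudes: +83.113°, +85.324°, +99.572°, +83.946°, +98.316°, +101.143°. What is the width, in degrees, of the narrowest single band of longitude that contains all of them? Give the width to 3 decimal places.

18.030°

Sort the longitudes: +83.113°, +83.946°, +85.324°, +98.316°, +99.572°, +101.143°.
Eastward gaps between consecutive values (wrapping around): 0.833°, 1.378°, 12.992°, 1.256°, 1.571°, 341.970°.
Largest gap = 341.970° ⇒ minimal covering band is its complement: 360° − 341.970° = 18.030°.
Band runs from +83.113° eastward to +101.143°.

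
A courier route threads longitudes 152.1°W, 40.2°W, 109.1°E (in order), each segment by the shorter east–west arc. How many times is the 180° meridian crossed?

0

Leg 1: -152.1° → -40.2°, shortest Δλ = 111.9° (east) — does not cross 180°.
Leg 2: -40.2° → +109.1°, shortest Δλ = 149.3° (east) — does not cross 180°.
Total crossings: 0.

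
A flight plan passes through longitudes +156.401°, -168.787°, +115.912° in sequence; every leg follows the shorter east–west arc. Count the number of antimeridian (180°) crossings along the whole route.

Leg 1: +156.401° → -168.787°, shortest Δλ = 34.812° (east) — crosses 180°.
Leg 2: -168.787° → +115.912°, shortest Δλ = -75.301° (west) — crosses 180°.
Total crossings: 2.

2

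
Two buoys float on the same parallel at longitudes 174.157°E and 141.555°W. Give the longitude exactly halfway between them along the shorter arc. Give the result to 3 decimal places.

Signed shortest Δλ from +174.157° to -141.555° is +44.288°.
Midpoint longitude = +174.157° + (+44.288°)/2 = +174.157° + 22.144° = +196.301°.
Normalise into (−180°, 180°]: -163.699°.
(The naïve average (+174.157 + -141.555)/2 = 16.301° is on the wrong side of the globe.)

163.699°W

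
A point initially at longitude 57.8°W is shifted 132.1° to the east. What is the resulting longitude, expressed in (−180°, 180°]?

74.3°E

Start at -57.8°; shift +132.1° → +74.3°.
+74.3° already lies in (−180°, 180°].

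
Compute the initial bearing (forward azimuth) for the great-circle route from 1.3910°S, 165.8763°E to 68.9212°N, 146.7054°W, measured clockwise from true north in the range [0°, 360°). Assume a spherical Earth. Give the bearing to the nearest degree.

16°

Δλ = -146.7054 − 165.8763 = -312.5817°; wrapped into (−180°, 180°]: 47.4183°.
θ = atan2( sin Δλ · cos φ₂ , cos φ₁ · sin φ₂ − sin φ₁ · cos φ₂ · cos Δλ )
  = atan2(0.26482, 0.93872) = 15.754° → normalised to [0°, 360°): 15.754°.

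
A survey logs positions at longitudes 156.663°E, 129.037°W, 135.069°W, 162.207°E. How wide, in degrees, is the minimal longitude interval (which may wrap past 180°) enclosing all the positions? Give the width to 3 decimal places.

74.300°

Sort the longitudes: -135.069°, -129.037°, +156.663°, +162.207°.
Eastward gaps between consecutive values (wrapping around): 6.032°, 285.700°, 5.544°, 62.724°.
Largest gap = 285.700° ⇒ minimal covering band is its complement: 360° − 285.700° = 74.300°.
Band runs from +156.663° eastward to -129.037°, crossing the antimeridian.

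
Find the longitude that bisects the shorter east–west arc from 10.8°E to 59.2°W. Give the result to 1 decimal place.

24.2°W

Signed shortest Δλ from +10.8° to -59.2° is -70.0°.
Midpoint longitude = +10.8° + (-70.0°)/2 = +10.8° − 35.0° = -24.2°.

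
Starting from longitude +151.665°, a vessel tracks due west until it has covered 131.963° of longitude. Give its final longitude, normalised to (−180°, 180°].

+19.702°

Start at +151.665°; shift −131.963° → +19.702°.
+19.702° already lies in (−180°, 180°].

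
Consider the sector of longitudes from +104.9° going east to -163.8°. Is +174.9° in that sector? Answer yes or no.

Yes

Band width going east from +104.9° to -163.8°: ((-163.8 − 104.9) mod 360) = 91.3°.
Offset of +174.9° east of the west edge: ((174.9 − 104.9) mod 360) = 70.0°.
70.0° ≤ 91.3° ⇒ inside.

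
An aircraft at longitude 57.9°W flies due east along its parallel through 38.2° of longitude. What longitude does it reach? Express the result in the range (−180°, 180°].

Start at -57.9°; shift +38.2° → -19.7°.
-19.7° already lies in (−180°, 180°].

19.7°W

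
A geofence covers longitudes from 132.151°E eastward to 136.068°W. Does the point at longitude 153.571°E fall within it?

Band width going east from +132.151° to -136.068°: ((-136.068 − 132.151) mod 360) = 91.781°.
Offset of +153.571° east of the west edge: ((153.571 − 132.151) mod 360) = 21.420°.
21.420° ≤ 91.781° ⇒ inside.

Yes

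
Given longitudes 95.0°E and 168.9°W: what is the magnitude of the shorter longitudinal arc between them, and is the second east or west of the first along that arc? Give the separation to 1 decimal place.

Raw difference: -168.9 − 95.0 = -263.9°.
Normalise into (−180°, 180°]: -263.9° + 360° = 96.1°.
Positive ⇒ the second point lies to the east; separation 96.1°.

96.1° east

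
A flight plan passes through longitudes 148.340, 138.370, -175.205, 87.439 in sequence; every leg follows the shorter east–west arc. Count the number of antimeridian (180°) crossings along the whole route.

Leg 1: +148.340° → +138.370°, shortest Δλ = -9.97° (west) — does not cross 180°.
Leg 2: +138.370° → -175.205°, shortest Δλ = 46.425° (east) — crosses 180°.
Leg 3: -175.205° → +87.439°, shortest Δλ = -97.356° (west) — crosses 180°.
Total crossings: 2.

2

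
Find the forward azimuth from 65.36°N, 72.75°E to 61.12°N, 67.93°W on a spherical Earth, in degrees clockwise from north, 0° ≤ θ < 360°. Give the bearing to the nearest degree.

337°

Δλ = -67.93 − 72.75 = -140.68°.
θ = atan2( sin Δλ · cos φ₂ , cos φ₁ · sin φ₂ − sin φ₁ · cos φ₂ · cos Δλ )
  = atan2(-0.30604, 0.70468) = -23.475° → normalised to [0°, 360°): 336.525°.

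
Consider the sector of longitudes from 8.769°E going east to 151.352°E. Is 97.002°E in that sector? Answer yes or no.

Band width going east from +8.769° to +151.352°: ((151.352 − 8.769) mod 360) = 142.583°.
Offset of +97.002° east of the west edge: ((97.002 − 8.769) mod 360) = 88.233°.
88.233° ≤ 142.583° ⇒ inside.

Yes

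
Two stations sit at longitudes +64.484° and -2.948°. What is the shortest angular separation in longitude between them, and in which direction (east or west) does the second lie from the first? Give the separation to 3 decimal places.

67.432° west

Raw difference: -2.948 − 64.484 = -67.432°.
Normalise into (−180°, 180°]: -67.432° stays -67.432°.
Negative ⇒ the second point lies to the west; separation 67.432°.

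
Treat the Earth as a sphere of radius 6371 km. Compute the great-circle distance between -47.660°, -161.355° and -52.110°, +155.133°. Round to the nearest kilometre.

Δλ = 155.133 − -161.355 = 316.488°; wrapped into (−180°, 180°]: -43.512°.
Δφ = -52.110 − -47.660 = -4.450°.
a = sin²(Δφ/2) + cos φ₁ · cos φ₂ · sin²(Δλ/2) = 0.058336.
c = 2·atan2(√a, √(1−a)) = 0.48788 rad → d = 6371·c ≈ 3108.29 km.

3108 km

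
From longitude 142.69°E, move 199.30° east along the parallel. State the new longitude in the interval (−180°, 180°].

Start at +142.69°; shift +199.30° → +341.99°.
+341.99° lies outside (−180°, 180°]; subtract 360° → -18.01°.

18.01°W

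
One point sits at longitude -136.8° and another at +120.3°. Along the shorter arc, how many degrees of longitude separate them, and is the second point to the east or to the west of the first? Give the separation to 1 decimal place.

102.9° west

Raw difference: 120.3 − -136.8 = 257.1°.
Normalise into (−180°, 180°]: 257.1° − 360° = -102.9°.
Negative ⇒ the second point lies to the west; separation 102.9°.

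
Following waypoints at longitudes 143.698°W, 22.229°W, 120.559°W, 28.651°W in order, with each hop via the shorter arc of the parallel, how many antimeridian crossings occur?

0

Leg 1: -143.698° → -22.229°, shortest Δλ = 121.469° (east) — does not cross 180°.
Leg 2: -22.229° → -120.559°, shortest Δλ = -98.33° (west) — does not cross 180°.
Leg 3: -120.559° → -28.651°, shortest Δλ = 91.908° (east) — does not cross 180°.
Total crossings: 0.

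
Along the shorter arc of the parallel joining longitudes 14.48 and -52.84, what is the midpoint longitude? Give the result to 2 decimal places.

-19.18°

Signed shortest Δλ from +14.48° to -52.84° is -67.32°.
Midpoint longitude = +14.48° + (-67.32°)/2 = +14.48° − 33.66° = -19.18°.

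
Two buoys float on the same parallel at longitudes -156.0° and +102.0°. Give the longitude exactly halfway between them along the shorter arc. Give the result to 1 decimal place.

+153.0°

Signed shortest Δλ from -156.0° to +102.0° is -102.0°.
Midpoint longitude = -156.0° + (-102.0°)/2 = -156.0° − 51.0° = -207.0°.
Normalise into (−180°, 180°]: +153.0°.
(The naïve average (-156.0 + +102.0)/2 = -27.0° is on the wrong side of the globe.)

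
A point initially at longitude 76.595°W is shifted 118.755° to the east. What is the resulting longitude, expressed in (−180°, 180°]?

42.160°E

Start at -76.595°; shift +118.755° → +42.160°.
+42.160° already lies in (−180°, 180°].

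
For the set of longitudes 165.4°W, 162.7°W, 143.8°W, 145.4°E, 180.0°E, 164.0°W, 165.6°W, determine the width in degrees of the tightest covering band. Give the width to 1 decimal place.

70.8°

Sort the longitudes: -165.6°, -165.4°, -164.0°, -162.7°, -143.8°, +145.4°, +180.0°.
Eastward gaps between consecutive values (wrapping around): 0.2°, 1.4°, 1.3°, 18.9°, 289.2°, 34.6°, 14.4°.
Largest gap = 289.2° ⇒ minimal covering band is its complement: 360° − 289.2° = 70.8°.
Band runs from +145.4° eastward to -143.8°, crossing the antimeridian.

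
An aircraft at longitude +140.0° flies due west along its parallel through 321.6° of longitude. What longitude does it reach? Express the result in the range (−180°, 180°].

+178.4°

Start at +140.0°; shift −321.6° → -181.6°.
-181.6° lies outside (−180°, 180°]; add 360° → +178.4°.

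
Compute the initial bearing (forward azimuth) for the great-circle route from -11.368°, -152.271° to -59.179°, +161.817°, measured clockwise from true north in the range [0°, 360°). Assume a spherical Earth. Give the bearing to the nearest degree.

205°

Δλ = 161.817 − -152.271 = 314.088°; wrapped into (−180°, 180°]: -45.912°.
θ = atan2( sin Δλ · cos φ₂ , cos φ₁ · sin φ₂ − sin φ₁ · cos φ₂ · cos Δλ )
  = atan2(-0.36801, -0.77166) = -154.503° → normalised to [0°, 360°): 205.497°.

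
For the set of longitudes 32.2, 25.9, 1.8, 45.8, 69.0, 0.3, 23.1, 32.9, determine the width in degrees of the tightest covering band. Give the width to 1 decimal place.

68.7°

Sort the longitudes: +0.3°, +1.8°, +23.1°, +25.9°, +32.2°, +32.9°, +45.8°, +69.0°.
Eastward gaps between consecutive values (wrapping around): 1.5°, 21.3°, 2.8°, 6.3°, 0.7°, 12.9°, 23.2°, 291.3°.
Largest gap = 291.3° ⇒ minimal covering band is its complement: 360° − 291.3° = 68.7°.
Band runs from +0.3° eastward to +69.0°.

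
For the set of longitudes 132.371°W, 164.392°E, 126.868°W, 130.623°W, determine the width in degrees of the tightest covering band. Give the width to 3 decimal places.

68.740°

Sort the longitudes: -132.371°, -130.623°, -126.868°, +164.392°.
Eastward gaps between consecutive values (wrapping around): 1.748°, 3.755°, 291.260°, 63.237°.
Largest gap = 291.260° ⇒ minimal covering band is its complement: 360° − 291.260° = 68.740°.
Band runs from +164.392° eastward to -126.868°, crossing the antimeridian.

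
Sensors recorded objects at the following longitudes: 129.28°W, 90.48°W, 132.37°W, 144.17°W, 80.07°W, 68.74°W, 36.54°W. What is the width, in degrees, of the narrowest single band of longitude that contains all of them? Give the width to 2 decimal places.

107.63°

Sort the longitudes: -144.17°, -132.37°, -129.28°, -90.48°, -80.07°, -68.74°, -36.54°.
Eastward gaps between consecutive values (wrapping around): 11.80°, 3.09°, 38.80°, 10.41°, 11.33°, 32.20°, 252.37°.
Largest gap = 252.37° ⇒ minimal covering band is its complement: 360° − 252.37° = 107.63°.
Band runs from -144.17° eastward to -36.54°.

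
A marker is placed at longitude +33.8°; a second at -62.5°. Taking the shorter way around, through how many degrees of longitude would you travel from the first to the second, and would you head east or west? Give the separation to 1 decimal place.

96.3° west

Raw difference: -62.5 − 33.8 = -96.3°.
Normalise into (−180°, 180°]: -96.3° stays -96.3°.
Negative ⇒ the second point lies to the west; separation 96.3°.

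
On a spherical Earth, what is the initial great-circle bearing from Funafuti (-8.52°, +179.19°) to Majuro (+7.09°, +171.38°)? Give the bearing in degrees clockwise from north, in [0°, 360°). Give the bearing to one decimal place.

Δλ = 171.38 − 179.19 = -7.81°.
θ = atan2( sin Δλ · cos φ₂ , cos φ₁ · sin φ₂ − sin φ₁ · cos φ₂ · cos Δλ )
  = atan2(-0.13485, 0.26772) = -26.734° → normalised to [0°, 360°): 333.266°.

333.3°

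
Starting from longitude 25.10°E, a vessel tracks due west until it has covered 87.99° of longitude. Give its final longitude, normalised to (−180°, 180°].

62.89°W

Start at +25.10°; shift −87.99° → -62.89°.
-62.89° already lies in (−180°, 180°].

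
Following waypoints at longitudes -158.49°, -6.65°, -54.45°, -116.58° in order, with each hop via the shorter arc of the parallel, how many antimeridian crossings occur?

0

Leg 1: -158.49° → -6.65°, shortest Δλ = 151.84° (east) — does not cross 180°.
Leg 2: -6.65° → -54.45°, shortest Δλ = -47.8° (west) — does not cross 180°.
Leg 3: -54.45° → -116.58°, shortest Δλ = -62.13° (west) — does not cross 180°.
Total crossings: 0.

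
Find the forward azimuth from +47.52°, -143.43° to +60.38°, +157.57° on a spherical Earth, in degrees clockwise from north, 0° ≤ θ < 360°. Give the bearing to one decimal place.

Δλ = 157.57 − -143.43 = 301.00°; wrapped into (−180°, 180°]: -59.00°.
θ = atan2( sin Δλ · cos φ₂ , cos φ₁ · sin φ₂ − sin φ₁ · cos φ₂ · cos Δλ )
  = atan2(-0.42365, 0.39934) = -46.692° → normalised to [0°, 360°): 313.308°.

313.3°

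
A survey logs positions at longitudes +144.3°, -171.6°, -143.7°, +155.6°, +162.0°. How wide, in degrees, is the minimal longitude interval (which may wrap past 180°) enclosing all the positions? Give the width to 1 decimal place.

72.0°

Sort the longitudes: -171.6°, -143.7°, +144.3°, +155.6°, +162.0°.
Eastward gaps between consecutive values (wrapping around): 27.9°, 288.0°, 11.3°, 6.4°, 26.4°.
Largest gap = 288.0° ⇒ minimal covering band is its complement: 360° − 288.0° = 72.0°.
Band runs from +144.3° eastward to -143.7°, crossing the antimeridian.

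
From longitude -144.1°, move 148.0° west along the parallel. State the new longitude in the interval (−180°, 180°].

Start at -144.1°; shift −148.0° → -292.1°.
-292.1° lies outside (−180°, 180°]; add 360° → +67.9°.

+67.9°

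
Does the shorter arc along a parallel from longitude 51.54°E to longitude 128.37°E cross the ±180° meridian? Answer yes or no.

No

Signed shortest Δλ = ((128.37 − 51.54 + 180) mod 360) − 180 = 76.83°.
Going east by 76.83° from +51.54° reaches +128.37° without touching 180°.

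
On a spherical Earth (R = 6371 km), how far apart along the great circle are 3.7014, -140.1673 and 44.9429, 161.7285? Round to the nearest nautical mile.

3917 nmi

Δλ = 161.7285 − -140.1673 = 301.8958°; wrapped into (−180°, 180°]: -58.1042°.
Δφ = 44.9429 − 3.7014 = 41.2415°.
a = sin²(Δφ/2) + cos φ₁ · cos φ₂ · sin²(Δλ/2) = 0.290593.
c = 2·atan2(√a, √(1−a)) = 1.13866 rad → d = 6371·c ≈ 7254.39 km ≈ 3917.06 nmi.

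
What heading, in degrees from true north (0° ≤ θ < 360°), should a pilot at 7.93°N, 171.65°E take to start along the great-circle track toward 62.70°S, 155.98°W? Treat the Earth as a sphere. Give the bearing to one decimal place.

Δλ = -155.98 − 171.65 = -327.63°; wrapped into (−180°, 180°]: 32.37°.
θ = atan2( sin Δλ · cos φ₂ , cos φ₁ · sin φ₂ − sin φ₁ · cos φ₂ · cos Δλ )
  = atan2(0.24555, -0.93356) = 165.263° → normalised to [0°, 360°): 165.263°.

165.3°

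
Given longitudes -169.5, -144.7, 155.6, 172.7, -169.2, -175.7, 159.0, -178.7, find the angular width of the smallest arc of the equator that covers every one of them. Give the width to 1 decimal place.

Sort the longitudes: -178.7°, -175.7°, -169.5°, -169.2°, -144.7°, +155.6°, +159.0°, +172.7°.
Eastward gaps between consecutive values (wrapping around): 3.0°, 6.2°, 0.3°, 24.5°, 300.3°, 3.4°, 13.7°, 8.6°.
Largest gap = 300.3° ⇒ minimal covering band is its complement: 360° − 300.3° = 59.7°.
Band runs from +155.6° eastward to -144.7°, crossing the antimeridian.

59.7°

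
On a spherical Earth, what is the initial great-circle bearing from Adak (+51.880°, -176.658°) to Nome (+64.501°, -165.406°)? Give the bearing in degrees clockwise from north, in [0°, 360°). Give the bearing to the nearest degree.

20°

Δλ = -165.406 − -176.658 = 11.252°.
θ = atan2( sin Δλ · cos φ₂ , cos φ₁ · sin φ₂ − sin φ₁ · cos φ₂ · cos Δλ )
  = atan2(0.08400, 0.22501) = 20.471° → normalised to [0°, 360°): 20.471°.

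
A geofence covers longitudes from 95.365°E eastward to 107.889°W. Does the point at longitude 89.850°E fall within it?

No

Band width going east from +95.365° to -107.889°: ((-107.889 − 95.365) mod 360) = 156.746°.
Offset of +89.850° east of the west edge: ((89.850 − 95.365) mod 360) = 354.485°.
354.485° > 156.746° ⇒ outside.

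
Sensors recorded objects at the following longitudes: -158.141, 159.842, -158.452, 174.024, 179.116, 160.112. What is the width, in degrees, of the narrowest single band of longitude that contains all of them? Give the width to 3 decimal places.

Sort the longitudes: -158.452°, -158.141°, +159.842°, +160.112°, +174.024°, +179.116°.
Eastward gaps between consecutive values (wrapping around): 0.311°, 317.983°, 0.270°, 13.912°, 5.092°, 22.432°.
Largest gap = 317.983° ⇒ minimal covering band is its complement: 360° − 317.983° = 42.017°.
Band runs from +159.842° eastward to -158.141°, crossing the antimeridian.

42.017°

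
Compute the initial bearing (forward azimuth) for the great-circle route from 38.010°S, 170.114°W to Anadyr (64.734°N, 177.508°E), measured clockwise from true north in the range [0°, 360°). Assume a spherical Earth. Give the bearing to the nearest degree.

355°

Δλ = 177.508 − -170.114 = 347.622°; wrapped into (−180°, 180°]: -12.378°.
θ = atan2( sin Δλ · cos φ₂ , cos φ₁ · sin φ₂ − sin φ₁ · cos φ₂ · cos Δλ )
  = atan2(-0.09149, 0.96926) = -5.392° → normalised to [0°, 360°): 354.608°.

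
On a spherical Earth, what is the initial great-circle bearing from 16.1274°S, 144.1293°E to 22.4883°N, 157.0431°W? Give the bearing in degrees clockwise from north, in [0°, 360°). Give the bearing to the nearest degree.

Δλ = -157.0431 − 144.1293 = -301.1724°; wrapped into (−180°, 180°]: 58.8276°.
θ = atan2( sin Δλ · cos φ₂ , cos φ₁ · sin φ₂ − sin φ₁ · cos φ₂ · cos Δλ )
  = atan2(0.79055, 0.50029) = 57.673° → normalised to [0°, 360°): 57.673°.

58°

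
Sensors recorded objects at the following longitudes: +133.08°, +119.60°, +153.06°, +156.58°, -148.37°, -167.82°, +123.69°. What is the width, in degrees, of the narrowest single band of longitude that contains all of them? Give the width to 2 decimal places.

92.03°

Sort the longitudes: -167.82°, -148.37°, +119.60°, +123.69°, +133.08°, +153.06°, +156.58°.
Eastward gaps between consecutive values (wrapping around): 19.45°, 267.97°, 4.09°, 9.39°, 19.98°, 3.52°, 35.60°.
Largest gap = 267.97° ⇒ minimal covering band is its complement: 360° − 267.97° = 92.03°.
Band runs from +119.60° eastward to -148.37°, crossing the antimeridian.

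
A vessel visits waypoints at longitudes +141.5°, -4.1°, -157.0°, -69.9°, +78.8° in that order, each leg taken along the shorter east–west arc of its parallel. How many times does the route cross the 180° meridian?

Leg 1: +141.5° → -4.1°, shortest Δλ = -145.6° (west) — does not cross 180°.
Leg 2: -4.1° → -157.0°, shortest Δλ = -152.9° (west) — does not cross 180°.
Leg 3: -157.0° → -69.9°, shortest Δλ = 87.1° (east) — does not cross 180°.
Leg 4: -69.9° → +78.8°, shortest Δλ = 148.7° (east) — does not cross 180°.
Total crossings: 0.

0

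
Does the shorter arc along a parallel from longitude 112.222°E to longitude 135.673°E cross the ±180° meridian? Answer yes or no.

No

Signed shortest Δλ = ((135.673 − 112.222 + 180) mod 360) − 180 = 23.451°.
Going east by 23.451° from +112.222° reaches +135.673° without touching 180°.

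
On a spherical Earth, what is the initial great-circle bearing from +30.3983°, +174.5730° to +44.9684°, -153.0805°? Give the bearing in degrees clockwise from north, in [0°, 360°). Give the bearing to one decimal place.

50.9°

Δλ = -153.0805 − 174.5730 = -327.6535°; wrapped into (−180°, 180°]: 32.3465°.
θ = atan2( sin Δλ · cos φ₂ , cos φ₁ · sin φ₂ − sin φ₁ · cos φ₂ · cos Δλ )
  = atan2(0.37854, 0.30712) = 50.947° → normalised to [0°, 360°): 50.947°.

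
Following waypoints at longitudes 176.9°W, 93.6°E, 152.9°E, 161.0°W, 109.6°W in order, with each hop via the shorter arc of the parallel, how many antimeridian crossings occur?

2

Leg 1: -176.9° → +93.6°, shortest Δλ = -89.5° (west) — crosses 180°.
Leg 2: +93.6° → +152.9°, shortest Δλ = 59.3° (east) — does not cross 180°.
Leg 3: +152.9° → -161.0°, shortest Δλ = 46.1° (east) — crosses 180°.
Leg 4: -161.0° → -109.6°, shortest Δλ = 51.4° (east) — does not cross 180°.
Total crossings: 2.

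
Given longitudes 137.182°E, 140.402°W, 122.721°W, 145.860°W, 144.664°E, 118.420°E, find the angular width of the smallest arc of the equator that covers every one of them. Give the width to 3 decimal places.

Sort the longitudes: -145.860°, -140.402°, -122.721°, +118.420°, +137.182°, +144.664°.
Eastward gaps between consecutive values (wrapping around): 5.458°, 17.681°, 241.141°, 18.762°, 7.482°, 69.476°.
Largest gap = 241.141° ⇒ minimal covering band is its complement: 360° − 241.141° = 118.859°.
Band runs from +118.420° eastward to -122.721°, crossing the antimeridian.

118.859°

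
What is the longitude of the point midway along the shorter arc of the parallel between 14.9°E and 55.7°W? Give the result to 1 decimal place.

20.4°W

Signed shortest Δλ from +14.9° to -55.7° is -70.6°.
Midpoint longitude = +14.9° + (-70.6°)/2 = +14.9° − 35.3° = -20.4°.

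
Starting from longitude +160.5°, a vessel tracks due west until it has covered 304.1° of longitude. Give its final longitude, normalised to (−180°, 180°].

Start at +160.5°; shift −304.1° → -143.6°.
-143.6° already lies in (−180°, 180°].

-143.6°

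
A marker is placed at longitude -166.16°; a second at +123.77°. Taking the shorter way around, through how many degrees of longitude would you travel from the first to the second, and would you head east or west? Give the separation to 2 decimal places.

70.07° west

Raw difference: 123.77 − -166.16 = 289.93°.
Normalise into (−180°, 180°]: 289.93° − 360° = -70.07°.
Negative ⇒ the second point lies to the west; separation 70.07°.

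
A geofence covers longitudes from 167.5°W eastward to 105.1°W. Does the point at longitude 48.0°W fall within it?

No

Band width going east from -167.5° to -105.1°: ((-105.1 − -167.5) mod 360) = 62.4°.
Offset of -48.0° east of the west edge: ((-48.0 − -167.5) mod 360) = 119.5°.
119.5° > 62.4° ⇒ outside.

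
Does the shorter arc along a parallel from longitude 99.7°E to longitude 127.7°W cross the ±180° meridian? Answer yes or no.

Yes

Naïve |-127.7 − 99.7| = 227.4° > 180°, so the shorter arc goes the other way round — across 180°.
Signed shortest Δλ = ((-127.7 − 99.7 + 180) mod 360) − 180 = 132.6°.
Going east by 132.6° from +99.7° passes through 180° before reaching -127.7°.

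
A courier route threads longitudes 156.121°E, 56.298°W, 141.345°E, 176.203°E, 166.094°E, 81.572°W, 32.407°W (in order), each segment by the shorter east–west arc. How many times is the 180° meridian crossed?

Leg 1: +156.121° → -56.298°, shortest Δλ = 147.581° (east) — crosses 180°.
Leg 2: -56.298° → +141.345°, shortest Δλ = -162.357° (west) — crosses 180°.
Leg 3: +141.345° → +176.203°, shortest Δλ = 34.858° (east) — does not cross 180°.
Leg 4: +176.203° → +166.094°, shortest Δλ = -10.109° (west) — does not cross 180°.
Leg 5: +166.094° → -81.572°, shortest Δλ = 112.334° (east) — crosses 180°.
Leg 6: -81.572° → -32.407°, shortest Δλ = 49.165° (east) — does not cross 180°.
Total crossings: 3.

3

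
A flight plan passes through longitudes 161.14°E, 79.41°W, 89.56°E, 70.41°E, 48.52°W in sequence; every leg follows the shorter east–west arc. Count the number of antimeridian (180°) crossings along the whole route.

1

Leg 1: +161.14° → -79.41°, shortest Δλ = 119.45° (east) — crosses 180°.
Leg 2: -79.41° → +89.56°, shortest Δλ = 168.97° (east) — does not cross 180°.
Leg 3: +89.56° → +70.41°, shortest Δλ = -19.15° (west) — does not cross 180°.
Leg 4: +70.41° → -48.52°, shortest Δλ = -118.93° (west) — does not cross 180°.
Total crossings: 1.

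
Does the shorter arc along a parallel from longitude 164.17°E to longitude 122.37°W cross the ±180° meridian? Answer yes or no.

Yes

Naïve |-122.37 − 164.17| = 286.54° > 180°, so the shorter arc goes the other way round — across 180°.
Signed shortest Δλ = ((-122.37 − 164.17 + 180) mod 360) − 180 = 73.46°.
Going east by 73.46° from +164.17° passes through 180° before reaching -122.37°.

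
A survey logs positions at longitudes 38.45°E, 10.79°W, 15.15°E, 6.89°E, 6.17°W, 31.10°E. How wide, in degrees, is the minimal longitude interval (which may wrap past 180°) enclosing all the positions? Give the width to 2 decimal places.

49.24°

Sort the longitudes: -10.79°, -6.17°, +6.89°, +15.15°, +31.10°, +38.45°.
Eastward gaps between consecutive values (wrapping around): 4.62°, 13.06°, 8.26°, 15.95°, 7.35°, 310.76°.
Largest gap = 310.76° ⇒ minimal covering band is its complement: 360° − 310.76° = 49.24°.
Band runs from -10.79° eastward to +38.45°.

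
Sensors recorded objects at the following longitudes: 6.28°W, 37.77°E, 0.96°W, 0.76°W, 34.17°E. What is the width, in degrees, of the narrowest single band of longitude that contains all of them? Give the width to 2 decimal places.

Sort the longitudes: -6.28°, -0.96°, -0.76°, +34.17°, +37.77°.
Eastward gaps between consecutive values (wrapping around): 5.32°, 0.20°, 34.93°, 3.60°, 315.95°.
Largest gap = 315.95° ⇒ minimal covering band is its complement: 360° − 315.95° = 44.05°.
Band runs from -6.28° eastward to +37.77°.

44.05°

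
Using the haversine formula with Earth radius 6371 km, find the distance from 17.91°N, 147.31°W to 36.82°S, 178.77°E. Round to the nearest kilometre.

Δλ = 178.77 − -147.31 = 326.08°; wrapped into (−180°, 180°]: -33.92°.
Δφ = -36.82 − 17.91 = -54.73°.
a = sin²(Δφ/2) + cos φ₁ · cos φ₂ · sin²(Δλ/2) = 0.276101.
c = 2·atan2(√a, √(1−a)) = 1.10650 rad → d = 6371·c ≈ 7049.49 km.

7049 km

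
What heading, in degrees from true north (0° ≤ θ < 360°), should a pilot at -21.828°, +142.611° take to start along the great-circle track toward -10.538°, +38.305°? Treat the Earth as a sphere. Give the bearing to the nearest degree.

Δλ = 38.305 − 142.611 = -104.306°.
θ = atan2( sin Δλ · cos φ₂ , cos φ₁ · sin φ₂ − sin φ₁ · cos φ₂ · cos Δλ )
  = atan2(-0.95265, -0.26010) = -105.271° → normalised to [0°, 360°): 254.729°.

255°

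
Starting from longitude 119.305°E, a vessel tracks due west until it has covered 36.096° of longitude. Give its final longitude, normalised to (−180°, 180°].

83.209°E

Start at +119.305°; shift −36.096° → +83.209°.
+83.209° already lies in (−180°, 180°].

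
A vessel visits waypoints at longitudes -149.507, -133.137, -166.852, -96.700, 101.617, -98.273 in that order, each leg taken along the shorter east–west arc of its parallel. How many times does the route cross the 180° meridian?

Leg 1: -149.507° → -133.137°, shortest Δλ = 16.37° (east) — does not cross 180°.
Leg 2: -133.137° → -166.852°, shortest Δλ = -33.715° (west) — does not cross 180°.
Leg 3: -166.852° → -96.700°, shortest Δλ = 70.152° (east) — does not cross 180°.
Leg 4: -96.700° → +101.617°, shortest Δλ = -161.683° (west) — crosses 180°.
Leg 5: +101.617° → -98.273°, shortest Δλ = 160.11° (east) — crosses 180°.
Total crossings: 2.

2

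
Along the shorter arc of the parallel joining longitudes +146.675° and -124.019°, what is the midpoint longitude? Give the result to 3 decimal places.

Signed shortest Δλ from +146.675° to -124.019° is +89.306°.
Midpoint longitude = +146.675° + (+89.306°)/2 = +146.675° + 44.653° = +191.328°.
Normalise into (−180°, 180°]: -168.672°.
(The naïve average (+146.675 + -124.019)/2 = 11.328° is on the wrong side of the globe.)

-168.672°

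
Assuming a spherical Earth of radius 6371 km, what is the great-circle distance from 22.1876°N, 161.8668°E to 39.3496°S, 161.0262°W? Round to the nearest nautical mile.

Δλ = -161.0262 − 161.8668 = -322.8930°; wrapped into (−180°, 180°]: 37.1070°.
Δφ = -39.3496 − 22.1876 = -61.5372°.
a = sin²(Δφ/2) + cos φ₁ · cos φ₂ · sin²(Δλ/2) = 0.334200.
c = 2·atan2(√a, √(1−a)) = 1.23280 rad → d = 6371·c ≈ 7854.16 km ≈ 4240.91 nmi.

4241 nmi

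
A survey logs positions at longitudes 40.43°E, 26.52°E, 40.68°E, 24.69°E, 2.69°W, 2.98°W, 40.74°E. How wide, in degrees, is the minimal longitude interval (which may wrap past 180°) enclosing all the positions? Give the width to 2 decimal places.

Sort the longitudes: -2.98°, -2.69°, +24.69°, +26.52°, +40.43°, +40.68°, +40.74°.
Eastward gaps between consecutive values (wrapping around): 0.29°, 27.38°, 1.83°, 13.91°, 0.25°, 0.06°, 316.28°.
Largest gap = 316.28° ⇒ minimal covering band is its complement: 360° − 316.28° = 43.72°.
Band runs from -2.98° eastward to +40.74°.

43.72°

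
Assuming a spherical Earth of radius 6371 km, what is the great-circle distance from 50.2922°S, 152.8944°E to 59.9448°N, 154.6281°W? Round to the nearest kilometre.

Δλ = -154.6281 − 152.8944 = -307.5225°; wrapped into (−180°, 180°]: 52.4775°.
Δφ = 59.9448 − -50.2922 = 110.2370°.
a = sin²(Δφ/2) + cos φ₁ · cos φ₂ · sin²(Δλ/2) = 0.735494.
c = 2·atan2(√a, √(1−a)) = 2.06121 rad → d = 6371·c ≈ 13131.95 km.

13132 km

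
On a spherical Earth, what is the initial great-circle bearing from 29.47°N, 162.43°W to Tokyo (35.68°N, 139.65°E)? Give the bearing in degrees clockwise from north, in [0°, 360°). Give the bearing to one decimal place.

Δλ = 139.65 − -162.43 = 302.08°; wrapped into (−180°, 180°]: -57.92°.
θ = atan2( sin Δλ · cos φ₂ , cos φ₁ · sin φ₂ − sin φ₁ · cos φ₂ · cos Δλ )
  = atan2(-0.68826, 0.29555) = -66.760° → normalised to [0°, 360°): 293.240°.

293.2°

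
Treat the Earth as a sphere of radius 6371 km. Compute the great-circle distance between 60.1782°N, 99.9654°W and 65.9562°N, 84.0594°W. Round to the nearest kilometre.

Δλ = -84.0594 − -99.9654 = 15.9060°.
Δφ = 65.9562 − 60.1782 = 5.7780°.
a = sin²(Δφ/2) + cos φ₁ · cos φ₂ · sin²(Δλ/2) = 0.006419.
c = 2·atan2(√a, √(1−a)) = 0.16041 rad → d = 6371·c ≈ 1021.98 km.

1022 km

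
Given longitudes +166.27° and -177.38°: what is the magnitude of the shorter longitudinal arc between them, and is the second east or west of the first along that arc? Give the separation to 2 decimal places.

16.35° east

Raw difference: -177.38 − 166.27 = -343.65°.
Normalise into (−180°, 180°]: -343.65° + 360° = 16.35°.
Positive ⇒ the second point lies to the east; separation 16.35°.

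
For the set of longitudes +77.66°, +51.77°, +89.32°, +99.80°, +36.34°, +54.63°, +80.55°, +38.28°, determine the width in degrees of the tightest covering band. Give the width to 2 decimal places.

63.46°

Sort the longitudes: +36.34°, +38.28°, +51.77°, +54.63°, +77.66°, +80.55°, +89.32°, +99.80°.
Eastward gaps between consecutive values (wrapping around): 1.94°, 13.49°, 2.86°, 23.03°, 2.89°, 8.77°, 10.48°, 296.54°.
Largest gap = 296.54° ⇒ minimal covering band is its complement: 360° − 296.54° = 63.46°.
Band runs from +36.34° eastward to +99.80°.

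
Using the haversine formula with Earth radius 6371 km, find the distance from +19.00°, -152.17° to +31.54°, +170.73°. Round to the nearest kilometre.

3959 km

Δλ = 170.73 − -152.17 = 322.90°; wrapped into (−180°, 180°]: -37.10°.
Δφ = 31.54 − 19.00 = 12.54°.
a = sin²(Δφ/2) + cos φ₁ · cos φ₂ · sin²(Δλ/2) = 0.093485.
c = 2·atan2(√a, √(1−a)) = 0.62146 rad → d = 6371·c ≈ 3959.32 km.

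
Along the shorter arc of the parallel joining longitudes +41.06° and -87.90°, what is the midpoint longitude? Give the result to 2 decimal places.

Signed shortest Δλ from +41.06° to -87.90° is -128.96°.
Midpoint longitude = +41.06° + (-128.96°)/2 = +41.06° − 64.48° = -23.42°.

-23.42°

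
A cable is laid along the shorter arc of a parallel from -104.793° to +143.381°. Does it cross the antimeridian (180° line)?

Naïve |143.381 − -104.793| = 248.174° > 180°, so the shorter arc goes the other way round — across 180°.
Signed shortest Δλ = ((143.381 − -104.793 + 180) mod 360) − 180 = -111.826°.
Going west by 111.826° from -104.793° passes through 180° before reaching +143.381°.

Yes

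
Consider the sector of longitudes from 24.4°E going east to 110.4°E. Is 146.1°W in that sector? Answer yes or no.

Band width going east from +24.4° to +110.4°: ((110.4 − 24.4) mod 360) = 86.0°.
Offset of -146.1° east of the west edge: ((-146.1 − 24.4) mod 360) = 189.5°.
189.5° > 86.0° ⇒ outside.

No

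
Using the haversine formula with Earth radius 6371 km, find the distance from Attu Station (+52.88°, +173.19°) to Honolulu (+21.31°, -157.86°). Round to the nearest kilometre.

4290 km

Δλ = -157.86 − 173.19 = -331.05°; wrapped into (−180°, 180°]: 28.95°.
Δφ = 21.31 − 52.88 = -31.57°.
a = sin²(Δφ/2) + cos φ₁ · cos φ₂ · sin²(Δλ/2) = 0.109127.
c = 2·atan2(√a, √(1−a)) = 0.67333 rad → d = 6371·c ≈ 4289.81 km.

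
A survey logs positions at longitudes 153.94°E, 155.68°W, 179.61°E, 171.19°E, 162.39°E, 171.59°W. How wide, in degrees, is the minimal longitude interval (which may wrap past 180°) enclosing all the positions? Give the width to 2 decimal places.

50.38°

Sort the longitudes: -171.59°, -155.68°, +153.94°, +162.39°, +171.19°, +179.61°.
Eastward gaps between consecutive values (wrapping around): 15.91°, 309.62°, 8.45°, 8.80°, 8.42°, 8.80°.
Largest gap = 309.62° ⇒ minimal covering band is its complement: 360° − 309.62° = 50.38°.
Band runs from +153.94° eastward to -155.68°, crossing the antimeridian.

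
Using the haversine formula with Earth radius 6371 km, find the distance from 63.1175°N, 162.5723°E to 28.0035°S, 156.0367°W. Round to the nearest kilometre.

Δλ = -156.0367 − 162.5723 = -318.6090°; wrapped into (−180°, 180°]: 41.3910°.
Δφ = -28.0035 − 63.1175 = -91.1210°.
a = sin²(Δφ/2) + cos φ₁ · cos φ₂ · sin²(Δλ/2) = 0.559642.
c = 2·atan2(√a, √(1−a)) = 1.69036 rad → d = 6371·c ≈ 10769.31 km.

10769 km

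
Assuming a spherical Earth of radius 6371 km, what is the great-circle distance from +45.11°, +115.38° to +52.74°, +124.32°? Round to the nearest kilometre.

Δλ = 124.32 − 115.38 = 8.94°.
Δφ = 52.74 − 45.11 = 7.63°.
a = sin²(Δφ/2) + cos φ₁ · cos φ₂ · sin²(Δλ/2) = 0.007022.
c = 2·atan2(√a, √(1−a)) = 0.16780 rad → d = 6371·c ≈ 1069.02 km.

1069 km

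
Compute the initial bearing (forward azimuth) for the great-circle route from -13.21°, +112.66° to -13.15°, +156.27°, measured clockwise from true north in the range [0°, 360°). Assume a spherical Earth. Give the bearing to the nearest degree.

95°

Δλ = 156.27 − 112.66 = 43.61°.
θ = atan2( sin Δλ · cos φ₂ , cos φ₁ · sin φ₂ − sin φ₁ · cos φ₂ · cos Δλ )
  = atan2(0.67166, -0.06036) = 95.135° → normalised to [0°, 360°): 95.135°.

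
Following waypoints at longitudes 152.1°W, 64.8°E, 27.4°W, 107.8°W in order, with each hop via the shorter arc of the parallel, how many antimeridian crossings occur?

Leg 1: -152.1° → +64.8°, shortest Δλ = -143.1° (west) — crosses 180°.
Leg 2: +64.8° → -27.4°, shortest Δλ = -92.2° (west) — does not cross 180°.
Leg 3: -27.4° → -107.8°, shortest Δλ = -80.4° (west) — does not cross 180°.
Total crossings: 1.

1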